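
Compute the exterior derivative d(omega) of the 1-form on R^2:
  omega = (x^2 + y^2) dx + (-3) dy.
d(omega) = (-2*y) dx ∧ dy

For a 1-form omega = sum_i f_i dx_i, the exterior derivative is
  d(omega) = sum_{i < j} (∂f_j/∂x_i - ∂f_i/∂x_j) dx_i ∧ dx_j.
  coefficient of dx ∧ dy: ∂f_2/∂x - ∂f_1/∂y = ∂(-3)/∂x - ∂(x^2 + y^2)/∂y = -2*y
Assembling: d(omega) = (-2*y) dx ∧ dy.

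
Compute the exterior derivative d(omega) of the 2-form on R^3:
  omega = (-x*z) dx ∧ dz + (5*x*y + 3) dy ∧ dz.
d(omega) = (5*y) dx ∧ dy ∧ dz

For a 2-form omega = sum_{i<j} g_{ij} dx_i ∧ dx_j, the exterior derivative is
  d(omega) = sum_{i<j} d(g_{ij}) ∧ dx_i ∧ dx_j = sum_{i<j, k} (∂g_{ij}/∂x_k) dx_k ∧ dx_i ∧ dx_j.
Expand each term, using dx_k ∧ dx_i ∧ dx_j = sgn(permutation) dx_{(a)} ∧ dx_{(b)} ∧ dx_{(c)} with (a < b < c) sorted:
  d(5*x*y + 3) includes (∂/∂x)(5*x*y + 3) dx = (5*y) dx, which multiplied by dy ∧ dz gives (5*y) dx ∧ dy ∧ dz
Collecting like 3-forms: d(omega) = (5*y) dx ∧ dy ∧ dz.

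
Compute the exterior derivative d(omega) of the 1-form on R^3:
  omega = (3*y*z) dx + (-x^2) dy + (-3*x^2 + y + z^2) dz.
d(omega) = (-2*x - 3*z) dx ∧ dy + (-6*x - 3*y) dx ∧ dz + (1) dy ∧ dz

For a 1-form omega = sum_i f_i dx_i, the exterior derivative is
  d(omega) = sum_{i < j} (∂f_j/∂x_i - ∂f_i/∂x_j) dx_i ∧ dx_j.
  coefficient of dx ∧ dy: ∂f_2/∂x - ∂f_1/∂y = ∂(-x^2)/∂x - ∂(3*y*z)/∂y = -2*x - 3*z
  coefficient of dx ∧ dz: ∂f_3/∂x - ∂f_1/∂z = ∂(-3*x^2 + y + z^2)/∂x - ∂(3*y*z)/∂z = -6*x - 3*y
  coefficient of dy ∧ dz: ∂f_3/∂y - ∂f_2/∂z = ∂(-3*x^2 + y + z^2)/∂y - ∂(-x^2)/∂z = 1
Assembling: d(omega) = (-2*x - 3*z) dx ∧ dy + (-6*x - 3*y) dx ∧ dz + (1) dy ∧ dz.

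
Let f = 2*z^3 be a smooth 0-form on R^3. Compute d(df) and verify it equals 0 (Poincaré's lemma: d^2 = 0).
d(df) = 0

Step 1: df = sum_i (∂f/∂x_i) dx_i = (0) dx + (0) dy + (6*z^2) dz.
Step 2: Apply d again. Using the 1-form formula, the coefficient of dx ∧ dy in d(df) is ∂^2 f/∂x ∂y - ∂^2 f/∂y ∂x = (0) - (0) = 0 (equality of mixed partials for smooth f).
Similarly for dx ∧ dz and dy ∧ dz — all coefficients vanish. So d(df) = 0.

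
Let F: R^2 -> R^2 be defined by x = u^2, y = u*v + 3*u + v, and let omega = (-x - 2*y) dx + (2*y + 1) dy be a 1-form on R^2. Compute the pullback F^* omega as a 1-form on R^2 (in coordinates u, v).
F^* omega = (-2*u^3 - 4*u^2*v - 12*u^2 + 2*u*v^2 + 8*u*v + 18*u + 2*v^2 + 7*v + 3) du + (2*u^2*v + 6*u^2 + 4*u*v + 7*u + 2*v + 1) dv

Using F^*(f dg) = (f ∘ F) d(g ∘ F), substitute each coordinate x_i by F_i(u, v) in f_i, and replace dx_i by d F_i = (∂F_i/∂u) du + (∂F_i/∂v) dv.
  For the x component: f_1(F) = -u^2 - 2*u*v - 6*u - 2*v; d F_1 = (2*u) du + (0) dv
  For the y component: f_2(F) = 2*u*v + 6*u + 2*v + 1; d F_2 = (v + 3) du + (u + 1) dv
Combining and collecting du, dv coefficients:
  coeff of du: -2*u^3 - 4*u^2*v - 12*u^2 + 2*u*v^2 + 8*u*v + 18*u + 2*v^2 + 7*v + 3
  coeff of dv: 2*u^2*v + 6*u^2 + 4*u*v + 7*u + 2*v + 1
F^* omega = (-2*u^3 - 4*u^2*v - 12*u^2 + 2*u*v^2 + 8*u*v + 18*u + 2*v^2 + 7*v + 3) du + (2*u^2*v + 6*u^2 + 4*u*v + 7*u + 2*v + 1) dv.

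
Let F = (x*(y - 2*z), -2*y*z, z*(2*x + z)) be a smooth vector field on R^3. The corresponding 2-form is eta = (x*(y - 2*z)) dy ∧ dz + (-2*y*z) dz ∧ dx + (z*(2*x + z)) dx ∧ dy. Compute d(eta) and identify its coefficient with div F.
d(eta) = (2*x + y - 2*z) dx ∧ dy ∧ dz; div F = 2*x + y - 2*z

For a 2-form in R^3 of the form above, applying d gives a 3-form with coefficient ∂P/∂x + ∂Q/∂y + ∂R/∂z:
  ∂P/∂x = y - 2*z
  ∂Q/∂y = -2*z
  ∂R/∂z = 2*x + 2*z
Sum = 2*x + y - 2*z, which is exactly div F.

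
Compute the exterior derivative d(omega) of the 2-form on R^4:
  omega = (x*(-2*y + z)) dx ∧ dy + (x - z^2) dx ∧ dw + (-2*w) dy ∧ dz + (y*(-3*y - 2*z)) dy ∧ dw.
d(omega) = (x) dx ∧ dy ∧ dz + (2*z) dx ∧ dz ∧ dw + (2*y - 2) dy ∧ dz ∧ dw

For a 2-form omega = sum_{i<j} g_{ij} dx_i ∧ dx_j, the exterior derivative is
  d(omega) = sum_{i<j} d(g_{ij}) ∧ dx_i ∧ dx_j = sum_{i<j, k} (∂g_{ij}/∂x_k) dx_k ∧ dx_i ∧ dx_j.
Expand each term, using dx_k ∧ dx_i ∧ dx_j = sgn(permutation) dx_{(a)} ∧ dx_{(b)} ∧ dx_{(c)} with (a < b < c) sorted:
  d(x*(-2*y + z)) includes (∂/∂z)(x*(-2*y + z)) dz = (x) dz, which multiplied by dx ∧ dy gives (x) dx ∧ dy ∧ dz
  d(x - z^2) includes (∂/∂z)(x - z^2) dz = (-2*z) dz, which multiplied by dx ∧ dw gives (2*z) dx ∧ dz ∧ dw
  d(-2*w) includes (∂/∂w)(-2*w) dw = (-2) dw, which multiplied by dy ∧ dz gives (-2) dy ∧ dz ∧ dw
  d(y*(-3*y - 2*z)) includes (∂/∂z)(y*(-3*y - 2*z)) dz = (-2*y) dz, which multiplied by dy ∧ dw gives (2*y) dy ∧ dz ∧ dw
Collecting like 3-forms: d(omega) = (x) dx ∧ dy ∧ dz + (2*z) dx ∧ dz ∧ dw + (2*y - 2) dy ∧ dz ∧ dw.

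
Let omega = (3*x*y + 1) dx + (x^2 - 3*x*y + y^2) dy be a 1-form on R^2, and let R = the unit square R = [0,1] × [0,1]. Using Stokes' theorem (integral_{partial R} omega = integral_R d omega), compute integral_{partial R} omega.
integral_(partial R) omega = -2

Stokes: integral_partial_R omega = integral_R d omega with d omega = (∂Q/∂x - ∂P/∂y) dx ∧ dy.
  ∂Q/∂x = 2*x - 3*y
  ∂P/∂y = 3*x
  integrand = ∂Q/∂x - ∂P/∂y = -x - 3*y.
Integrating over R: integral_0^1 integral_0^1 (-x - 3*y) dx dy = -2.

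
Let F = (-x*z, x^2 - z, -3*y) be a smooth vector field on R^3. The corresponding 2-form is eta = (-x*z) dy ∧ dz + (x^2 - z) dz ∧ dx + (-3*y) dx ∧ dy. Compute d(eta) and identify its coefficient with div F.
d(eta) = (-z) dx ∧ dy ∧ dz; div F = -z

For a 2-form in R^3 of the form above, applying d gives a 3-form with coefficient ∂P/∂x + ∂Q/∂y + ∂R/∂z:
  ∂P/∂x = -z
  ∂Q/∂y = 0
  ∂R/∂z = 0
Sum = -z, which is exactly div F.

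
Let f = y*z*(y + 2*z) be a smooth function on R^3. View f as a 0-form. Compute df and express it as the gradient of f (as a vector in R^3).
df = (0) dx + (2*z*(y + z)) dy + (y*(y + 4*z)) dz; grad f = (0, 2*z*(y + z), y*(y + 4*z))

For a 0-form f, d f = (∂f/∂x) dx + (∂f/∂y) dy + (∂f/∂z) dz. The components of the vector representation are exactly the entries of grad f in Cartesian coordinates:
  ∂f/∂x = 0
  ∂f/∂y = 2*z*(y + z)
  ∂f/∂z = y*(y + 4*z).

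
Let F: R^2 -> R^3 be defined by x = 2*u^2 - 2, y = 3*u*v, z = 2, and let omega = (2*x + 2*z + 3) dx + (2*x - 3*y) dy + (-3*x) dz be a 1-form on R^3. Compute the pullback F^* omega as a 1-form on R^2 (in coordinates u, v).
F^* omega = (16*u^3 + 12*u^2*v - 27*u*v^2 + 12*u - 12*v) du + (3*u*(4*u^2 - 9*u*v - 4)) dv

Using F^*(f dg) = (f ∘ F) d(g ∘ F), substitute each coordinate x_i by F_i(u, v) in f_i, and replace dx_i by d F_i = (∂F_i/∂u) du + (∂F_i/∂v) dv.
  For the x component: f_1(F) = 4*u^2 + 3; d F_1 = (4*u) du + (0) dv
  For the y component: f_2(F) = 4*u^2 - 9*u*v - 4; d F_2 = (3*v) du + (3*u) dv
  For the z component: f_3(F) = 6 - 6*u^2; d F_3 = (0) du + (0) dv
Combining and collecting du, dv coefficients:
  coeff of du: 16*u^3 + 12*u^2*v - 27*u*v^2 + 12*u - 12*v
  coeff of dv: 3*u*(4*u^2 - 9*u*v - 4)
F^* omega = (16*u^3 + 12*u^2*v - 27*u*v^2 + 12*u - 12*v) du + (3*u*(4*u^2 - 9*u*v - 4)) dv.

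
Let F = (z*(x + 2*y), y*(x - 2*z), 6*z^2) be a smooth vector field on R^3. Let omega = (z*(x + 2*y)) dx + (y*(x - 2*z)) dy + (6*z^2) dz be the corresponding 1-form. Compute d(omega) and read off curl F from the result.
d(omega) = (2*y) dy ∧ dz + (x + 2*y) dz ∧ dx + (y - 2*z) dx ∧ dy; curl F = (2*y, x + 2*y, y - 2*z)

d omega = sum_{i<j} (∂f_j/∂x_i - ∂f_i/∂x_j) dx_i ∧ dx_j. Under the identification (dy ∧ dz, dz ∧ dx, dx ∧ dy) ↔ (e_x, e_y, e_z), the coefficients are exactly the components of curl F. Compute:
  ∂R/∂y - ∂Q/∂z = (0) - (-2*y) = 2*y
  ∂P/∂z - ∂R/∂x = (x + 2*y) - (0) = x + 2*y
  ∂Q/∂x - ∂P/∂y = (y) - (2*z) = y - 2*z.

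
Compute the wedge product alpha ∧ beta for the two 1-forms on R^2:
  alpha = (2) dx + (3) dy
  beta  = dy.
alpha ∧ beta = (2) dx ∧ dy

Distribute the wedge, using dx_i ∧ dx_j = -dx_j ∧ dx_i and dx_i ∧ dx_i = 0. For each pair (i, j) with i < j, the coefficient of dx_i ∧ dx_j in alpha ∧ beta is (alpha_i * beta_j - alpha_j * beta_i). Collecting: alpha ∧ beta = (2) dx ∧ dy.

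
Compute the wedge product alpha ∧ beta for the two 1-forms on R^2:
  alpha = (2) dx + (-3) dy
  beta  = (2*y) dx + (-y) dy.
alpha ∧ beta = (4*y) dx ∧ dy

Distribute the wedge, using dx_i ∧ dx_j = -dx_j ∧ dx_i and dx_i ∧ dx_i = 0. For each pair (i, j) with i < j, the coefficient of dx_i ∧ dx_j in alpha ∧ beta is (alpha_i * beta_j - alpha_j * beta_i). Collecting: alpha ∧ beta = (4*y) dx ∧ dy.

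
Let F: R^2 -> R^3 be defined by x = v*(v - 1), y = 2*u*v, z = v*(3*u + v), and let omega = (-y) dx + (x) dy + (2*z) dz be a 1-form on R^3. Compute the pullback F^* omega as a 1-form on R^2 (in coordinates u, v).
F^* omega = (v^2*(18*u + 8*v - 2)) du + (2*v*(9*u^2 + 8*u*v + 2*v^2)) dv

Using F^*(f dg) = (f ∘ F) d(g ∘ F), substitute each coordinate x_i by F_i(u, v) in f_i, and replace dx_i by d F_i = (∂F_i/∂u) du + (∂F_i/∂v) dv.
  For the x component: f_1(F) = -2*u*v; d F_1 = (0) du + (2*v - 1) dv
  For the y component: f_2(F) = v*(v - 1); d F_2 = (2*v) du + (2*u) dv
  For the z component: f_3(F) = 2*v*(3*u + v); d F_3 = (3*v) du + (3*u + 2*v) dv
Combining and collecting du, dv coefficients:
  coeff of du: v^2*(18*u + 8*v - 2)
  coeff of dv: 2*v*(9*u^2 + 8*u*v + 2*v^2)
F^* omega = (v^2*(18*u + 8*v - 2)) du + (2*v*(9*u^2 + 8*u*v + 2*v^2)) dv.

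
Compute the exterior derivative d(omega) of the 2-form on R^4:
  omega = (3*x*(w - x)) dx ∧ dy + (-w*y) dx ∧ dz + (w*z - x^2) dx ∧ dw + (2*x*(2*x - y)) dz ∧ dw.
d(omega) = (3*x) dx ∧ dy ∧ dw + (w) dx ∧ dy ∧ dz + (-w + 8*x - 3*y) dx ∧ dz ∧ dw + (-2*x) dy ∧ dz ∧ dw

For a 2-form omega = sum_{i<j} g_{ij} dx_i ∧ dx_j, the exterior derivative is
  d(omega) = sum_{i<j} d(g_{ij}) ∧ dx_i ∧ dx_j = sum_{i<j, k} (∂g_{ij}/∂x_k) dx_k ∧ dx_i ∧ dx_j.
Expand each term, using dx_k ∧ dx_i ∧ dx_j = sgn(permutation) dx_{(a)} ∧ dx_{(b)} ∧ dx_{(c)} with (a < b < c) sorted:
  d(3*x*(w - x)) includes (∂/∂w)(3*x*(w - x)) dw = (3*x) dw, which multiplied by dx ∧ dy gives (3*x) dx ∧ dy ∧ dw
  d(-w*y) includes (∂/∂y)(-w*y) dy = (-w) dy, which multiplied by dx ∧ dz gives (w) dx ∧ dy ∧ dz
  d(-w*y) includes (∂/∂w)(-w*y) dw = (-y) dw, which multiplied by dx ∧ dz gives (-y) dx ∧ dz ∧ dw
  d(w*z - x^2) includes (∂/∂z)(w*z - x^2) dz = (w) dz, which multiplied by dx ∧ dw gives (-w) dx ∧ dz ∧ dw
  d(2*x*(2*x - y)) includes (∂/∂x)(2*x*(2*x - y)) dx = (8*x - 2*y) dx, which multiplied by dz ∧ dw gives (8*x - 2*y) dx ∧ dz ∧ dw
  d(2*x*(2*x - y)) includes (∂/∂y)(2*x*(2*x - y)) dy = (-2*x) dy, which multiplied by dz ∧ dw gives (-2*x) dy ∧ dz ∧ dw
Collecting like 3-forms: d(omega) = (3*x) dx ∧ dy ∧ dw + (w) dx ∧ dy ∧ dz + (-w + 8*x - 3*y) dx ∧ dz ∧ dw + (-2*x) dy ∧ dz ∧ dw.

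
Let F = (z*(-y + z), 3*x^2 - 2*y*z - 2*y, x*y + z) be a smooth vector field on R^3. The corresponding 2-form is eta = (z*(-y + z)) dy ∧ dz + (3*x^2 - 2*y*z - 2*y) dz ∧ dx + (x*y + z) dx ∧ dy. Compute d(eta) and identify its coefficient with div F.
d(eta) = (-2*z - 1) dx ∧ dy ∧ dz; div F = -2*z - 1

For a 2-form in R^3 of the form above, applying d gives a 3-form with coefficient ∂P/∂x + ∂Q/∂y + ∂R/∂z:
  ∂P/∂x = 0
  ∂Q/∂y = -2*z - 2
  ∂R/∂z = 1
Sum = -2*z - 1, which is exactly div F.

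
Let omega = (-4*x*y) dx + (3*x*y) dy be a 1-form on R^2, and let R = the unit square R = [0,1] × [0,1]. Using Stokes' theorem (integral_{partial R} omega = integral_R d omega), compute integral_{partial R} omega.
integral_(partial R) omega = 7/2

Stokes: integral_partial_R omega = integral_R d omega with d omega = (∂Q/∂x - ∂P/∂y) dx ∧ dy.
  ∂Q/∂x = 3*y
  ∂P/∂y = -4*x
  integrand = ∂Q/∂x - ∂P/∂y = 4*x + 3*y.
Integrating over R: integral_0^1 integral_0^1 (4*x + 3*y) dx dy = 7/2.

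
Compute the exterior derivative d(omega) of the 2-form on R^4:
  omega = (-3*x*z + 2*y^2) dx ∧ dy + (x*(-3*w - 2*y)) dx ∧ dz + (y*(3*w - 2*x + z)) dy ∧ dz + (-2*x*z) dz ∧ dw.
d(omega) = (-x - 2*y) dx ∧ dy ∧ dz + (-3*x - 2*z) dx ∧ dz ∧ dw + (3*y) dy ∧ dz ∧ dw

For a 2-form omega = sum_{i<j} g_{ij} dx_i ∧ dx_j, the exterior derivative is
  d(omega) = sum_{i<j} d(g_{ij}) ∧ dx_i ∧ dx_j = sum_{i<j, k} (∂g_{ij}/∂x_k) dx_k ∧ dx_i ∧ dx_j.
Expand each term, using dx_k ∧ dx_i ∧ dx_j = sgn(permutation) dx_{(a)} ∧ dx_{(b)} ∧ dx_{(c)} with (a < b < c) sorted:
  d(-3*x*z + 2*y^2) includes (∂/∂z)(-3*x*z + 2*y^2) dz = (-3*x) dz, which multiplied by dx ∧ dy gives (-3*x) dx ∧ dy ∧ dz
  d(x*(-3*w - 2*y)) includes (∂/∂y)(x*(-3*w - 2*y)) dy = (-2*x) dy, which multiplied by dx ∧ dz gives (2*x) dx ∧ dy ∧ dz
  d(x*(-3*w - 2*y)) includes (∂/∂w)(x*(-3*w - 2*y)) dw = (-3*x) dw, which multiplied by dx ∧ dz gives (-3*x) dx ∧ dz ∧ dw
  d(y*(3*w - 2*x + z)) includes (∂/∂x)(y*(3*w - 2*x + z)) dx = (-2*y) dx, which multiplied by dy ∧ dz gives (-2*y) dx ∧ dy ∧ dz
  d(y*(3*w - 2*x + z)) includes (∂/∂w)(y*(3*w - 2*x + z)) dw = (3*y) dw, which multiplied by dy ∧ dz gives (3*y) dy ∧ dz ∧ dw
  d(-2*x*z) includes (∂/∂x)(-2*x*z) dx = (-2*z) dx, which multiplied by dz ∧ dw gives (-2*z) dx ∧ dz ∧ dw
Collecting like 3-forms: d(omega) = (-x - 2*y) dx ∧ dy ∧ dz + (-3*x - 2*z) dx ∧ dz ∧ dw + (3*y) dy ∧ dz ∧ dw.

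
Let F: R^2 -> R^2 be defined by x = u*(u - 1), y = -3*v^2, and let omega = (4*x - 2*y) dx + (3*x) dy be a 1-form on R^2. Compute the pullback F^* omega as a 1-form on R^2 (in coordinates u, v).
F^* omega = (8*u^3 - 12*u^2 + 12*u*v^2 + 4*u - 6*v^2) du + (18*u*v*(1 - u)) dv

Using F^*(f dg) = (f ∘ F) d(g ∘ F), substitute each coordinate x_i by F_i(u, v) in f_i, and replace dx_i by d F_i = (∂F_i/∂u) du + (∂F_i/∂v) dv.
  For the x component: f_1(F) = 4*u^2 - 4*u + 6*v^2; d F_1 = (2*u - 1) du + (0) dv
  For the y component: f_2(F) = 3*u*(u - 1); d F_2 = (0) du + (-6*v) dv
Combining and collecting du, dv coefficients:
  coeff of du: 8*u^3 - 12*u^2 + 12*u*v^2 + 4*u - 6*v^2
  coeff of dv: 18*u*v*(1 - u)
F^* omega = (8*u^3 - 12*u^2 + 12*u*v^2 + 4*u - 6*v^2) du + (18*u*v*(1 - u)) dv.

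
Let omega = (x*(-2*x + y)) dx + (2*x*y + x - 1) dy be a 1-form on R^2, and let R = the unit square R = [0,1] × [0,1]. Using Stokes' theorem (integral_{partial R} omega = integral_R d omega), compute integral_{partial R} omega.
integral_(partial R) omega = 3/2

Stokes: integral_partial_R omega = integral_R d omega with d omega = (∂Q/∂x - ∂P/∂y) dx ∧ dy.
  ∂Q/∂x = 2*y + 1
  ∂P/∂y = x
  integrand = ∂Q/∂x - ∂P/∂y = -x + 2*y + 1.
Integrating over R: integral_0^1 integral_0^1 (-x + 2*y + 1) dx dy = 3/2.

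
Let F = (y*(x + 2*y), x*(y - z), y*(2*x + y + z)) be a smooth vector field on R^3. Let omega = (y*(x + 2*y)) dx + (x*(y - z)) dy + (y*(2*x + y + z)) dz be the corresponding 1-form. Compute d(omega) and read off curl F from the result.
d(omega) = (3*x + 2*y + z) dy ∧ dz + (-2*y) dz ∧ dx + (-x - 3*y - z) dx ∧ dy; curl F = (3*x + 2*y + z, -2*y, -x - 3*y - z)

d omega = sum_{i<j} (∂f_j/∂x_i - ∂f_i/∂x_j) dx_i ∧ dx_j. Under the identification (dy ∧ dz, dz ∧ dx, dx ∧ dy) ↔ (e_x, e_y, e_z), the coefficients are exactly the components of curl F. Compute:
  ∂R/∂y - ∂Q/∂z = (2*x + 2*y + z) - (-x) = 3*x + 2*y + z
  ∂P/∂z - ∂R/∂x = (0) - (2*y) = -2*y
  ∂Q/∂x - ∂P/∂y = (y - z) - (x + 4*y) = -x - 3*y - z.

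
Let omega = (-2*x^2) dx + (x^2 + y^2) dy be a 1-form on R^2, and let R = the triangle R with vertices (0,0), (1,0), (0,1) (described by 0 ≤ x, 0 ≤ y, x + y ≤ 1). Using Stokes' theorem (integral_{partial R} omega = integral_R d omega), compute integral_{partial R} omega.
integral_(partial R) omega = 1/3

Stokes: integral_partial_R omega = integral_R d omega with d omega = (∂Q/∂x - ∂P/∂y) dx ∧ dy.
  ∂Q/∂x = 2*x
  ∂P/∂y = 0
  integrand = ∂Q/∂x - ∂P/∂y = 2*x.
Integrating over R: integral_0^1 integral_0^{1-x} (2*x) dy dx = 1/3.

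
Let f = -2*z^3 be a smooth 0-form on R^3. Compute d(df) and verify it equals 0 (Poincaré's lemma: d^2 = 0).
d(df) = 0

Step 1: df = sum_i (∂f/∂x_i) dx_i = (0) dx + (0) dy + (-6*z^2) dz.
Step 2: Apply d again. Using the 1-form formula, the coefficient of dx ∧ dy in d(df) is ∂^2 f/∂x ∂y - ∂^2 f/∂y ∂x = (0) - (0) = 0 (equality of mixed partials for smooth f).
Similarly for dx ∧ dz and dy ∧ dz — all coefficients vanish. So d(df) = 0.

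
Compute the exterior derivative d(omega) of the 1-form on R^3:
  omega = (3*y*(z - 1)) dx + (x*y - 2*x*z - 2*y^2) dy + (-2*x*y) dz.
d(omega) = (y - 5*z + 3) dx ∧ dy + (-5*y) dx ∧ dz

For a 1-form omega = sum_i f_i dx_i, the exterior derivative is
  d(omega) = sum_{i < j} (∂f_j/∂x_i - ∂f_i/∂x_j) dx_i ∧ dx_j.
  coefficient of dx ∧ dy: ∂f_2/∂x - ∂f_1/∂y = ∂(x*y - 2*x*z - 2*y^2)/∂x - ∂(3*y*(z - 1))/∂y = y - 5*z + 3
  coefficient of dx ∧ dz: ∂f_3/∂x - ∂f_1/∂z = ∂(-2*x*y)/∂x - ∂(3*y*(z - 1))/∂z = -5*y
Assembling: d(omega) = (y - 5*z + 3) dx ∧ dy + (-5*y) dx ∧ dz.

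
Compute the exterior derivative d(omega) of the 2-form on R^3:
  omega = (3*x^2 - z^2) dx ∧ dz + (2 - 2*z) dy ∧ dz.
d(omega) = 0

For a 2-form omega = sum_{i<j} g_{ij} dx_i ∧ dx_j, the exterior derivative is
  d(omega) = sum_{i<j} d(g_{ij}) ∧ dx_i ∧ dx_j = sum_{i<j, k} (∂g_{ij}/∂x_k) dx_k ∧ dx_i ∧ dx_j.
Expand each term, using dx_k ∧ dx_i ∧ dx_j = sgn(permutation) dx_{(a)} ∧ dx_{(b)} ∧ dx_{(c)} with (a < b < c) sorted:

Collecting like 3-forms: d(omega) = 0.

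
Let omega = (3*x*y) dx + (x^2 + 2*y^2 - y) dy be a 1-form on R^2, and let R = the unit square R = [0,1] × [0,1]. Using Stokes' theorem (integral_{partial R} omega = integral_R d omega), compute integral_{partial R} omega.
integral_(partial R) omega = -1/2

Stokes: integral_partial_R omega = integral_R d omega with d omega = (∂Q/∂x - ∂P/∂y) dx ∧ dy.
  ∂Q/∂x = 2*x
  ∂P/∂y = 3*x
  integrand = ∂Q/∂x - ∂P/∂y = -x.
Integrating over R: integral_0^1 integral_0^1 (-x) dx dy = -1/2.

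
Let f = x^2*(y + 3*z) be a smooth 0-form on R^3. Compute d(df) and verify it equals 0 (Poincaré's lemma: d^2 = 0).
d(df) = 0

Step 1: df = sum_i (∂f/∂x_i) dx_i = (2*x*(y + 3*z)) dx + (x^2) dy + (3*x^2) dz.
Step 2: Apply d again. Using the 1-form formula, the coefficient of dx ∧ dy in d(df) is ∂^2 f/∂x ∂y - ∂^2 f/∂y ∂x = (2*x) - (2*x) = 0 (equality of mixed partials for smooth f).
Similarly for dx ∧ dz and dy ∧ dz — all coefficients vanish. So d(df) = 0.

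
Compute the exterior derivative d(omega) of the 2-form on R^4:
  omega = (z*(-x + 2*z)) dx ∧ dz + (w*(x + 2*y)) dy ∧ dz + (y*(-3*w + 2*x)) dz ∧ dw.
d(omega) = (w) dx ∧ dy ∧ dz + (-3*w + 3*x + 2*y) dy ∧ dz ∧ dw + (2*y) dx ∧ dz ∧ dw

For a 2-form omega = sum_{i<j} g_{ij} dx_i ∧ dx_j, the exterior derivative is
  d(omega) = sum_{i<j} d(g_{ij}) ∧ dx_i ∧ dx_j = sum_{i<j, k} (∂g_{ij}/∂x_k) dx_k ∧ dx_i ∧ dx_j.
Expand each term, using dx_k ∧ dx_i ∧ dx_j = sgn(permutation) dx_{(a)} ∧ dx_{(b)} ∧ dx_{(c)} with (a < b < c) sorted:
  d(w*(x + 2*y)) includes (∂/∂x)(w*(x + 2*y)) dx = (w) dx, which multiplied by dy ∧ dz gives (w) dx ∧ dy ∧ dz
  d(w*(x + 2*y)) includes (∂/∂w)(w*(x + 2*y)) dw = (x + 2*y) dw, which multiplied by dy ∧ dz gives (x + 2*y) dy ∧ dz ∧ dw
  d(y*(-3*w + 2*x)) includes (∂/∂x)(y*(-3*w + 2*x)) dx = (2*y) dx, which multiplied by dz ∧ dw gives (2*y) dx ∧ dz ∧ dw
  d(y*(-3*w + 2*x)) includes (∂/∂y)(y*(-3*w + 2*x)) dy = (-3*w + 2*x) dy, which multiplied by dz ∧ dw gives (-3*w + 2*x) dy ∧ dz ∧ dw
Collecting like 3-forms: d(omega) = (w) dx ∧ dy ∧ dz + (-3*w + 3*x + 2*y) dy ∧ dz ∧ dw + (2*y) dx ∧ dz ∧ dw.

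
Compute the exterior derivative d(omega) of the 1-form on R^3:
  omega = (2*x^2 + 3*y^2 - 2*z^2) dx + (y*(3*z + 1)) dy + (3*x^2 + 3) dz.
d(omega) = (-6*y) dx ∧ dy + (6*x + 4*z) dx ∧ dz + (-3*y) dy ∧ dz

For a 1-form omega = sum_i f_i dx_i, the exterior derivative is
  d(omega) = sum_{i < j} (∂f_j/∂x_i - ∂f_i/∂x_j) dx_i ∧ dx_j.
  coefficient of dx ∧ dy: ∂f_2/∂x - ∂f_1/∂y = ∂(y*(3*z + 1))/∂x - ∂(2*x^2 + 3*y^2 - 2*z^2)/∂y = -6*y
  coefficient of dx ∧ dz: ∂f_3/∂x - ∂f_1/∂z = ∂(3*x^2 + 3)/∂x - ∂(2*x^2 + 3*y^2 - 2*z^2)/∂z = 6*x + 4*z
  coefficient of dy ∧ dz: ∂f_3/∂y - ∂f_2/∂z = ∂(3*x^2 + 3)/∂y - ∂(y*(3*z + 1))/∂z = -3*y
Assembling: d(omega) = (-6*y) dx ∧ dy + (6*x + 4*z) dx ∧ dz + (-3*y) dy ∧ dz.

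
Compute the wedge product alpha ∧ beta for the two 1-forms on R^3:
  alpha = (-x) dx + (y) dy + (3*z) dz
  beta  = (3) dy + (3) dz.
alpha ∧ beta = (-3*x) dx ∧ dy + (-3*x) dx ∧ dz + (3*y - 9*z) dy ∧ dz

Distribute the wedge, using dx_i ∧ dx_j = -dx_j ∧ dx_i and dx_i ∧ dx_i = 0. For each pair (i, j) with i < j, the coefficient of dx_i ∧ dx_j in alpha ∧ beta is (alpha_i * beta_j - alpha_j * beta_i). Collecting: alpha ∧ beta = (-3*x) dx ∧ dy + (-3*x) dx ∧ dz + (3*y - 9*z) dy ∧ dz.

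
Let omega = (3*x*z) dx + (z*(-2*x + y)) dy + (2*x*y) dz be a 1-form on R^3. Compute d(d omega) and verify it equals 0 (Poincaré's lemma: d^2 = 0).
d(d omega) = 0

Step 1: d omega = sum_{i<j} (∂f_j/∂x_i - ∂f_i/∂x_j) dx_i ∧ dx_j:
  coeff of dx ∧ dy: -2*z
  coeff of dx ∧ dz: -3*x + 2*y
  coeff of dy ∧ dz: 4*x - y
Step 2: Apply d again to each 2-form coefficient. The only possible 3-form in R^3 is dx ∧ dy ∧ dz, with coefficient
  ∂(coeff of dy∧dz)/∂x - ∂(coeff of dx∧dz)/∂y + ∂(coeff of dx∧dy)/∂z
  = ∂/∂x (4*x - y) - ∂/∂y (-3*x + 2*y) + ∂/∂z (-2*z).
Each of these terms simplifies to sums of mixed partials that cancel in pairs. The result is 0 (by equality of mixed partials for smooth functions — Schwarz / Clairaut).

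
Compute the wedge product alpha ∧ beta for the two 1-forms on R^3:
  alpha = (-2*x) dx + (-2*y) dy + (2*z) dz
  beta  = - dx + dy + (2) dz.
alpha ∧ beta = (-2*x - 2*y) dx ∧ dy + (-4*x + 2*z) dx ∧ dz + (-4*y - 2*z) dy ∧ dz

Distribute the wedge, using dx_i ∧ dx_j = -dx_j ∧ dx_i and dx_i ∧ dx_i = 0. For each pair (i, j) with i < j, the coefficient of dx_i ∧ dx_j in alpha ∧ beta is (alpha_i * beta_j - alpha_j * beta_i). Collecting: alpha ∧ beta = (-2*x - 2*y) dx ∧ dy + (-4*x + 2*z) dx ∧ dz + (-4*y - 2*z) dy ∧ dz.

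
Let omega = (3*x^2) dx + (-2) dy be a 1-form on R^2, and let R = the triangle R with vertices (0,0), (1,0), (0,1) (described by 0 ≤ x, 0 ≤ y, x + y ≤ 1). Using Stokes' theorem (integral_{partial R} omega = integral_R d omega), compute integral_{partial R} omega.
integral_(partial R) omega = 0

Stokes: integral_partial_R omega = integral_R d omega with d omega = (∂Q/∂x - ∂P/∂y) dx ∧ dy.
  ∂Q/∂x = 0
  ∂P/∂y = 0
  integrand = ∂Q/∂x - ∂P/∂y = 0.
Integrating over R: integral_0^1 integral_0^{1-x} (0) dy dx = 0.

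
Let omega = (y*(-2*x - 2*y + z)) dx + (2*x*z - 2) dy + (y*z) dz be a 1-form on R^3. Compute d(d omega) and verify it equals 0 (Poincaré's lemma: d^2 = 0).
d(d omega) = 0

Step 1: d omega = sum_{i<j} (∂f_j/∂x_i - ∂f_i/∂x_j) dx_i ∧ dx_j:
  coeff of dx ∧ dy: 2*x + 4*y + z
  coeff of dx ∧ dz: -y
  coeff of dy ∧ dz: -2*x + z
Step 2: Apply d again to each 2-form coefficient. The only possible 3-form in R^3 is dx ∧ dy ∧ dz, with coefficient
  ∂(coeff of dy∧dz)/∂x - ∂(coeff of dx∧dz)/∂y + ∂(coeff of dx∧dy)/∂z
  = ∂/∂x (-2*x + z) - ∂/∂y (-y) + ∂/∂z (2*x + 4*y + z).
Each of these terms simplifies to sums of mixed partials that cancel in pairs. The result is 0 (by equality of mixed partials for smooth functions — Schwarz / Clairaut).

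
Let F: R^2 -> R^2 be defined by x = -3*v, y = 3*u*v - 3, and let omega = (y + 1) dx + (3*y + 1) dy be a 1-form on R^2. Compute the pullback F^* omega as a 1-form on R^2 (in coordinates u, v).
F^* omega = (3*v*(9*u*v - 8)) du + (27*u^2*v - 9*u*v - 24*u + 6) dv

Using F^*(f dg) = (f ∘ F) d(g ∘ F), substitute each coordinate x_i by F_i(u, v) in f_i, and replace dx_i by d F_i = (∂F_i/∂u) du + (∂F_i/∂v) dv.
  For the x component: f_1(F) = 3*u*v - 2; d F_1 = (0) du + (-3) dv
  For the y component: f_2(F) = 9*u*v - 8; d F_2 = (3*v) du + (3*u) dv
Combining and collecting du, dv coefficients:
  coeff of du: 3*v*(9*u*v - 8)
  coeff of dv: 27*u^2*v - 9*u*v - 24*u + 6
F^* omega = (3*v*(9*u*v - 8)) du + (27*u^2*v - 9*u*v - 24*u + 6) dv.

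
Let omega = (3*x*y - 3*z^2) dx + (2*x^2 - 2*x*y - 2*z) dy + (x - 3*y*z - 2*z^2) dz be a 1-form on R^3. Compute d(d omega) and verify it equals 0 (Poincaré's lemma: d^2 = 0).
d(d omega) = 0

Step 1: d omega = sum_{i<j} (∂f_j/∂x_i - ∂f_i/∂x_j) dx_i ∧ dx_j:
  coeff of dx ∧ dy: x - 2*y
  coeff of dx ∧ dz: 6*z + 1
  coeff of dy ∧ dz: 2 - 3*z
Step 2: Apply d again to each 2-form coefficient. The only possible 3-form in R^3 is dx ∧ dy ∧ dz, with coefficient
  ∂(coeff of dy∧dz)/∂x - ∂(coeff of dx∧dz)/∂y + ∂(coeff of dx∧dy)/∂z
  = ∂/∂x (2 - 3*z) - ∂/∂y (6*z + 1) + ∂/∂z (x - 2*y).
Each of these terms simplifies to sums of mixed partials that cancel in pairs. The result is 0 (by equality of mixed partials for smooth functions — Schwarz / Clairaut).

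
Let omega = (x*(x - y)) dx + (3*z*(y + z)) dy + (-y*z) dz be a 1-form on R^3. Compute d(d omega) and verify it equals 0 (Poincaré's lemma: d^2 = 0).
d(d omega) = 0

Step 1: d omega = sum_{i<j} (∂f_j/∂x_i - ∂f_i/∂x_j) dx_i ∧ dx_j:
  coeff of dx ∧ dy: x
  coeff of dx ∧ dz: 0
  coeff of dy ∧ dz: -3*y - 7*z
Step 2: Apply d again to each 2-form coefficient. The only possible 3-form in R^3 is dx ∧ dy ∧ dz, with coefficient
  ∂(coeff of dy∧dz)/∂x - ∂(coeff of dx∧dz)/∂y + ∂(coeff of dx∧dy)/∂z
  = ∂/∂x (-3*y - 7*z) - ∂/∂y (0) + ∂/∂z (x).
Each of these terms simplifies to sums of mixed partials that cancel in pairs. The result is 0 (by equality of mixed partials for smooth functions — Schwarz / Clairaut).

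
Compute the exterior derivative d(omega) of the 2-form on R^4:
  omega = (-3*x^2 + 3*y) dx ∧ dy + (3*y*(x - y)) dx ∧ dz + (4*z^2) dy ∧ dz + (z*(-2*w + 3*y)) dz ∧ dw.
d(omega) = (-3*x + 6*y) dx ∧ dy ∧ dz + (3*z) dy ∧ dz ∧ dw

For a 2-form omega = sum_{i<j} g_{ij} dx_i ∧ dx_j, the exterior derivative is
  d(omega) = sum_{i<j} d(g_{ij}) ∧ dx_i ∧ dx_j = sum_{i<j, k} (∂g_{ij}/∂x_k) dx_k ∧ dx_i ∧ dx_j.
Expand each term, using dx_k ∧ dx_i ∧ dx_j = sgn(permutation) dx_{(a)} ∧ dx_{(b)} ∧ dx_{(c)} with (a < b < c) sorted:
  d(3*y*(x - y)) includes (∂/∂y)(3*y*(x - y)) dy = (3*x - 6*y) dy, which multiplied by dx ∧ dz gives (-3*x + 6*y) dx ∧ dy ∧ dz
  d(z*(-2*w + 3*y)) includes (∂/∂y)(z*(-2*w + 3*y)) dy = (3*z) dy, which multiplied by dz ∧ dw gives (3*z) dy ∧ dz ∧ dw
Collecting like 3-forms: d(omega) = (-3*x + 6*y) dx ∧ dy ∧ dz + (3*z) dy ∧ dz ∧ dw.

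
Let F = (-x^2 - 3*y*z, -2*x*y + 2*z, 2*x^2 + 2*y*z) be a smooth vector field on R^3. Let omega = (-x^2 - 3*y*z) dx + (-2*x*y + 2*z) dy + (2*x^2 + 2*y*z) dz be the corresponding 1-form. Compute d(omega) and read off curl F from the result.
d(omega) = (2*z - 2) dy ∧ dz + (-4*x - 3*y) dz ∧ dx + (-2*y + 3*z) dx ∧ dy; curl F = (2*z - 2, -4*x - 3*y, -2*y + 3*z)

d omega = sum_{i<j} (∂f_j/∂x_i - ∂f_i/∂x_j) dx_i ∧ dx_j. Under the identification (dy ∧ dz, dz ∧ dx, dx ∧ dy) ↔ (e_x, e_y, e_z), the coefficients are exactly the components of curl F. Compute:
  ∂R/∂y - ∂Q/∂z = (2*z) - (2) = 2*z - 2
  ∂P/∂z - ∂R/∂x = (-3*y) - (4*x) = -4*x - 3*y
  ∂Q/∂x - ∂P/∂y = (-2*y) - (-3*z) = -2*y + 3*z.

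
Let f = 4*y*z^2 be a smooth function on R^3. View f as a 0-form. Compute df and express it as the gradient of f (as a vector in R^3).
df = (0) dx + (4*z^2) dy + (8*y*z) dz; grad f = (0, 4*z^2, 8*y*z)

For a 0-form f, d f = (∂f/∂x) dx + (∂f/∂y) dy + (∂f/∂z) dz. The components of the vector representation are exactly the entries of grad f in Cartesian coordinates:
  ∂f/∂x = 0
  ∂f/∂y = 4*z^2
  ∂f/∂z = 8*y*z.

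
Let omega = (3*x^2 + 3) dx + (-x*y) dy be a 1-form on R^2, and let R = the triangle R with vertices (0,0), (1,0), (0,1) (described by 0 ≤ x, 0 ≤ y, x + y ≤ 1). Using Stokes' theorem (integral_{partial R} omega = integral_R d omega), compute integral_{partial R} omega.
integral_(partial R) omega = -1/6

Stokes: integral_partial_R omega = integral_R d omega with d omega = (∂Q/∂x - ∂P/∂y) dx ∧ dy.
  ∂Q/∂x = -y
  ∂P/∂y = 0
  integrand = ∂Q/∂x - ∂P/∂y = -y.
Integrating over R: integral_0^1 integral_0^{1-x} (-y) dy dx = -1/6.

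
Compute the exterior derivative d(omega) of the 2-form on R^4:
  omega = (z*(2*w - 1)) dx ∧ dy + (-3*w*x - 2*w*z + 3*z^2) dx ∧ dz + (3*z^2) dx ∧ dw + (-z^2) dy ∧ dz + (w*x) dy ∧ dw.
d(omega) = (2*w - 1) dx ∧ dy ∧ dz + (w + 2*z) dx ∧ dy ∧ dw + (-3*x - 8*z) dx ∧ dz ∧ dw

For a 2-form omega = sum_{i<j} g_{ij} dx_i ∧ dx_j, the exterior derivative is
  d(omega) = sum_{i<j} d(g_{ij}) ∧ dx_i ∧ dx_j = sum_{i<j, k} (∂g_{ij}/∂x_k) dx_k ∧ dx_i ∧ dx_j.
Expand each term, using dx_k ∧ dx_i ∧ dx_j = sgn(permutation) dx_{(a)} ∧ dx_{(b)} ∧ dx_{(c)} with (a < b < c) sorted:
  d(z*(2*w - 1)) includes (∂/∂z)(z*(2*w - 1)) dz = (2*w - 1) dz, which multiplied by dx ∧ dy gives (2*w - 1) dx ∧ dy ∧ dz
  d(z*(2*w - 1)) includes (∂/∂w)(z*(2*w - 1)) dw = (2*z) dw, which multiplied by dx ∧ dy gives (2*z) dx ∧ dy ∧ dw
  d(-3*w*x - 2*w*z + 3*z^2) includes (∂/∂w)(-3*w*x - 2*w*z + 3*z^2) dw = (-3*x - 2*z) dw, which multiplied by dx ∧ dz gives (-3*x - 2*z) dx ∧ dz ∧ dw
  d(3*z^2) includes (∂/∂z)(3*z^2) dz = (6*z) dz, which multiplied by dx ∧ dw gives (-6*z) dx ∧ dz ∧ dw
  d(w*x) includes (∂/∂x)(w*x) dx = (w) dx, which multiplied by dy ∧ dw gives (w) dx ∧ dy ∧ dw
Collecting like 3-forms: d(omega) = (2*w - 1) dx ∧ dy ∧ dz + (w + 2*z) dx ∧ dy ∧ dw + (-3*x - 8*z) dx ∧ dz ∧ dw.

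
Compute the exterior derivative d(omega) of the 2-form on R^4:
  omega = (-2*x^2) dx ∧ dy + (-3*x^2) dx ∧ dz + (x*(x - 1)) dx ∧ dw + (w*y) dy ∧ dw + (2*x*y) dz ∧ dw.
d(omega) = (2*y) dx ∧ dz ∧ dw + (2*x) dy ∧ dz ∧ dw

For a 2-form omega = sum_{i<j} g_{ij} dx_i ∧ dx_j, the exterior derivative is
  d(omega) = sum_{i<j} d(g_{ij}) ∧ dx_i ∧ dx_j = sum_{i<j, k} (∂g_{ij}/∂x_k) dx_k ∧ dx_i ∧ dx_j.
Expand each term, using dx_k ∧ dx_i ∧ dx_j = sgn(permutation) dx_{(a)} ∧ dx_{(b)} ∧ dx_{(c)} with (a < b < c) sorted:
  d(2*x*y) includes (∂/∂x)(2*x*y) dx = (2*y) dx, which multiplied by dz ∧ dw gives (2*y) dx ∧ dz ∧ dw
  d(2*x*y) includes (∂/∂y)(2*x*y) dy = (2*x) dy, which multiplied by dz ∧ dw gives (2*x) dy ∧ dz ∧ dw
Collecting like 3-forms: d(omega) = (2*y) dx ∧ dz ∧ dw + (2*x) dy ∧ dz ∧ dw.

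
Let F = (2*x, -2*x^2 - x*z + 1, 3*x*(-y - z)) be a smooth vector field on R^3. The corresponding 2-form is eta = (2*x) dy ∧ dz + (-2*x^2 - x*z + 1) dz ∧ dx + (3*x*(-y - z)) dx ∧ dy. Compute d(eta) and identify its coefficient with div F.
d(eta) = (2 - 3*x) dx ∧ dy ∧ dz; div F = 2 - 3*x

For a 2-form in R^3 of the form above, applying d gives a 3-form with coefficient ∂P/∂x + ∂Q/∂y + ∂R/∂z:
  ∂P/∂x = 2
  ∂Q/∂y = 0
  ∂R/∂z = -3*x
Sum = 2 - 3*x, which is exactly div F.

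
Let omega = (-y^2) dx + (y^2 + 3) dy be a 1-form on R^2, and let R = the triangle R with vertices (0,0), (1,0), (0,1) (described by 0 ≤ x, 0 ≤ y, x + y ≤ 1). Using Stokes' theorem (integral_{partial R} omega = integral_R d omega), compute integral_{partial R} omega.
integral_(partial R) omega = 1/3

Stokes: integral_partial_R omega = integral_R d omega with d omega = (∂Q/∂x - ∂P/∂y) dx ∧ dy.
  ∂Q/∂x = 0
  ∂P/∂y = -2*y
  integrand = ∂Q/∂x - ∂P/∂y = 2*y.
Integrating over R: integral_0^1 integral_0^{1-x} (2*y) dy dx = 1/3.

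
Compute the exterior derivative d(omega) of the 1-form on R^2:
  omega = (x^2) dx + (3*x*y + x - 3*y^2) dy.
d(omega) = (3*y + 1) dx ∧ dy

For a 1-form omega = sum_i f_i dx_i, the exterior derivative is
  d(omega) = sum_{i < j} (∂f_j/∂x_i - ∂f_i/∂x_j) dx_i ∧ dx_j.
  coefficient of dx ∧ dy: ∂f_2/∂x - ∂f_1/∂y = ∂(3*x*y + x - 3*y^2)/∂x - ∂(x^2)/∂y = 3*y + 1
Assembling: d(omega) = (3*y + 1) dx ∧ dy.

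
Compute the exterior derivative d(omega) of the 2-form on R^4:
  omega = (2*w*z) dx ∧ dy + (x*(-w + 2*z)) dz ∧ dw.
d(omega) = (2*w) dx ∧ dy ∧ dz + (2*z) dx ∧ dy ∧ dw + (-w + 2*z) dx ∧ dz ∧ dw

For a 2-form omega = sum_{i<j} g_{ij} dx_i ∧ dx_j, the exterior derivative is
  d(omega) = sum_{i<j} d(g_{ij}) ∧ dx_i ∧ dx_j = sum_{i<j, k} (∂g_{ij}/∂x_k) dx_k ∧ dx_i ∧ dx_j.
Expand each term, using dx_k ∧ dx_i ∧ dx_j = sgn(permutation) dx_{(a)} ∧ dx_{(b)} ∧ dx_{(c)} with (a < b < c) sorted:
  d(2*w*z) includes (∂/∂z)(2*w*z) dz = (2*w) dz, which multiplied by dx ∧ dy gives (2*w) dx ∧ dy ∧ dz
  d(2*w*z) includes (∂/∂w)(2*w*z) dw = (2*z) dw, which multiplied by dx ∧ dy gives (2*z) dx ∧ dy ∧ dw
  d(x*(-w + 2*z)) includes (∂/∂x)(x*(-w + 2*z)) dx = (-w + 2*z) dx, which multiplied by dz ∧ dw gives (-w + 2*z) dx ∧ dz ∧ dw
Collecting like 3-forms: d(omega) = (2*w) dx ∧ dy ∧ dz + (2*z) dx ∧ dy ∧ dw + (-w + 2*z) dx ∧ dz ∧ dw.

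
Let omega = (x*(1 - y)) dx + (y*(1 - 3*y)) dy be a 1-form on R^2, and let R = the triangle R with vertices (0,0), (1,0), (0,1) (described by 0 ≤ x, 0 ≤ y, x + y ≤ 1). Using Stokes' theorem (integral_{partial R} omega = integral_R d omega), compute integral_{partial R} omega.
integral_(partial R) omega = 1/6

Stokes: integral_partial_R omega = integral_R d omega with d omega = (∂Q/∂x - ∂P/∂y) dx ∧ dy.
  ∂Q/∂x = 0
  ∂P/∂y = -x
  integrand = ∂Q/∂x - ∂P/∂y = x.
Integrating over R: integral_0^1 integral_0^{1-x} (x) dy dx = 1/6.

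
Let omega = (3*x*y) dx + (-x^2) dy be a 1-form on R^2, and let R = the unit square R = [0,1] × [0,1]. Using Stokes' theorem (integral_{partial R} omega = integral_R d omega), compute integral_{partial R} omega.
integral_(partial R) omega = -5/2

Stokes: integral_partial_R omega = integral_R d omega with d omega = (∂Q/∂x - ∂P/∂y) dx ∧ dy.
  ∂Q/∂x = -2*x
  ∂P/∂y = 3*x
  integrand = ∂Q/∂x - ∂P/∂y = -5*x.
Integrating over R: integral_0^1 integral_0^1 (-5*x) dx dy = -5/2.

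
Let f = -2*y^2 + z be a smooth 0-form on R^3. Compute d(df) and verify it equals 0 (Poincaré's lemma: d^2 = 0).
d(df) = 0

Step 1: df = sum_i (∂f/∂x_i) dx_i = (0) dx + (-4*y) dy + (1) dz.
Step 2: Apply d again. Using the 1-form formula, the coefficient of dx ∧ dy in d(df) is ∂^2 f/∂x ∂y - ∂^2 f/∂y ∂x = (0) - (0) = 0 (equality of mixed partials for smooth f).
Similarly for dx ∧ dz and dy ∧ dz — all coefficients vanish. So d(df) = 0.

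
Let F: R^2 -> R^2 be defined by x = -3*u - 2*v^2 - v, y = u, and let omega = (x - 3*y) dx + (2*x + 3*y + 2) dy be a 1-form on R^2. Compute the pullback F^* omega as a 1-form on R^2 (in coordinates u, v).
F^* omega = (15*u + 2*v^2 + v + 2) du + (24*u*v + 6*u + 8*v^3 + 6*v^2 + v) dv

Using F^*(f dg) = (f ∘ F) d(g ∘ F), substitute each coordinate x_i by F_i(u, v) in f_i, and replace dx_i by d F_i = (∂F_i/∂u) du + (∂F_i/∂v) dv.
  For the x component: f_1(F) = -6*u - 2*v^2 - v; d F_1 = (-3) du + (-4*v - 1) dv
  For the y component: f_2(F) = -3*u - 4*v^2 - 2*v + 2; d F_2 = (1) du + (0) dv
Combining and collecting du, dv coefficients:
  coeff of du: 15*u + 2*v^2 + v + 2
  coeff of dv: 24*u*v + 6*u + 8*v^3 + 6*v^2 + v
F^* omega = (15*u + 2*v^2 + v + 2) du + (24*u*v + 6*u + 8*v^3 + 6*v^2 + v) dv.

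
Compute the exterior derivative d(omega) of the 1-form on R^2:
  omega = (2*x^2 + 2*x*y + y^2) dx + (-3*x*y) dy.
d(omega) = (-2*x - 5*y) dx ∧ dy

For a 1-form omega = sum_i f_i dx_i, the exterior derivative is
  d(omega) = sum_{i < j} (∂f_j/∂x_i - ∂f_i/∂x_j) dx_i ∧ dx_j.
  coefficient of dx ∧ dy: ∂f_2/∂x - ∂f_1/∂y = ∂(-3*x*y)/∂x - ∂(2*x^2 + 2*x*y + y^2)/∂y = -2*x - 5*y
Assembling: d(omega) = (-2*x - 5*y) dx ∧ dy.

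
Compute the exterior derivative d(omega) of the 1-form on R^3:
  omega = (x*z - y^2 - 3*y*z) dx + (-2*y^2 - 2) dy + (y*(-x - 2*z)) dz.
d(omega) = (2*y + 3*z) dx ∧ dy + (-x + 2*y) dx ∧ dz + (-x - 2*z) dy ∧ dz

For a 1-form omega = sum_i f_i dx_i, the exterior derivative is
  d(omega) = sum_{i < j} (∂f_j/∂x_i - ∂f_i/∂x_j) dx_i ∧ dx_j.
  coefficient of dx ∧ dy: ∂f_2/∂x - ∂f_1/∂y = ∂(-2*y^2 - 2)/∂x - ∂(x*z - y^2 - 3*y*z)/∂y = 2*y + 3*z
  coefficient of dx ∧ dz: ∂f_3/∂x - ∂f_1/∂z = ∂(y*(-x - 2*z))/∂x - ∂(x*z - y^2 - 3*y*z)/∂z = -x + 2*y
  coefficient of dy ∧ dz: ∂f_3/∂y - ∂f_2/∂z = ∂(y*(-x - 2*z))/∂y - ∂(-2*y^2 - 2)/∂z = -x - 2*z
Assembling: d(omega) = (2*y + 3*z) dx ∧ dy + (-x + 2*y) dx ∧ dz + (-x - 2*z) dy ∧ dz.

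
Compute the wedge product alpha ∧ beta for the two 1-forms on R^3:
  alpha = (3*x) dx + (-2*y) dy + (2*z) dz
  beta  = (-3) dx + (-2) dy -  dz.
alpha ∧ beta = (-6*x - 6*y) dx ∧ dy + (-3*x + 6*z) dx ∧ dz + (2*y + 4*z) dy ∧ dz

Distribute the wedge, using dx_i ∧ dx_j = -dx_j ∧ dx_i and dx_i ∧ dx_i = 0. For each pair (i, j) with i < j, the coefficient of dx_i ∧ dx_j in alpha ∧ beta is (alpha_i * beta_j - alpha_j * beta_i). Collecting: alpha ∧ beta = (-6*x - 6*y) dx ∧ dy + (-3*x + 6*z) dx ∧ dz + (2*y + 4*z) dy ∧ dz.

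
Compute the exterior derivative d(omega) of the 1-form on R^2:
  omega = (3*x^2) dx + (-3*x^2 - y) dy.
d(omega) = (-6*x) dx ∧ dy

For a 1-form omega = sum_i f_i dx_i, the exterior derivative is
  d(omega) = sum_{i < j} (∂f_j/∂x_i - ∂f_i/∂x_j) dx_i ∧ dx_j.
  coefficient of dx ∧ dy: ∂f_2/∂x - ∂f_1/∂y = ∂(-3*x^2 - y)/∂x - ∂(3*x^2)/∂y = -6*x
Assembling: d(omega) = (-6*x) dx ∧ dy.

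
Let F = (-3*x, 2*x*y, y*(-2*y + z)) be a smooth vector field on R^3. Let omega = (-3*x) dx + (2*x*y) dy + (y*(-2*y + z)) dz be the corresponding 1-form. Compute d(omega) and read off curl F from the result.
d(omega) = (-4*y + z) dy ∧ dz + (0) dz ∧ dx + (2*y) dx ∧ dy; curl F = (-4*y + z, 0, 2*y)

d omega = sum_{i<j} (∂f_j/∂x_i - ∂f_i/∂x_j) dx_i ∧ dx_j. Under the identification (dy ∧ dz, dz ∧ dx, dx ∧ dy) ↔ (e_x, e_y, e_z), the coefficients are exactly the components of curl F. Compute:
  ∂R/∂y - ∂Q/∂z = (-4*y + z) - (0) = -4*y + z
  ∂P/∂z - ∂R/∂x = (0) - (0) = 0
  ∂Q/∂x - ∂P/∂y = (2*y) - (0) = 2*y.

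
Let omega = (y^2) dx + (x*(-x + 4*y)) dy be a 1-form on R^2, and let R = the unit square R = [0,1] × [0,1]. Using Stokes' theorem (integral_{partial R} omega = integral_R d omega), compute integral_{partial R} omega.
integral_(partial R) omega = 0

Stokes: integral_partial_R omega = integral_R d omega with d omega = (∂Q/∂x - ∂P/∂y) dx ∧ dy.
  ∂Q/∂x = -2*x + 4*y
  ∂P/∂y = 2*y
  integrand = ∂Q/∂x - ∂P/∂y = -2*x + 2*y.
Integrating over R: integral_0^1 integral_0^1 (-2*x + 2*y) dx dy = 0.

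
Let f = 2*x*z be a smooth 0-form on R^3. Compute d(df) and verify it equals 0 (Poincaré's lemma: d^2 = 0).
d(df) = 0

Step 1: df = sum_i (∂f/∂x_i) dx_i = (2*z) dx + (0) dy + (2*x) dz.
Step 2: Apply d again. Using the 1-form formula, the coefficient of dx ∧ dy in d(df) is ∂^2 f/∂x ∂y - ∂^2 f/∂y ∂x = (0) - (0) = 0 (equality of mixed partials for smooth f).
Similarly for dx ∧ dz and dy ∧ dz — all coefficients vanish. So d(df) = 0.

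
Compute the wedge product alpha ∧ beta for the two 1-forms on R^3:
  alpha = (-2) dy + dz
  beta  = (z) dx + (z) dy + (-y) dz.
alpha ∧ beta = (2*z) dx ∧ dy + (2*y - z) dy ∧ dz + (-z) dx ∧ dz

Distribute the wedge, using dx_i ∧ dx_j = -dx_j ∧ dx_i and dx_i ∧ dx_i = 0. For each pair (i, j) with i < j, the coefficient of dx_i ∧ dx_j in alpha ∧ beta is (alpha_i * beta_j - alpha_j * beta_i). Collecting: alpha ∧ beta = (2*z) dx ∧ dy + (2*y - z) dy ∧ dz + (-z) dx ∧ dz.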